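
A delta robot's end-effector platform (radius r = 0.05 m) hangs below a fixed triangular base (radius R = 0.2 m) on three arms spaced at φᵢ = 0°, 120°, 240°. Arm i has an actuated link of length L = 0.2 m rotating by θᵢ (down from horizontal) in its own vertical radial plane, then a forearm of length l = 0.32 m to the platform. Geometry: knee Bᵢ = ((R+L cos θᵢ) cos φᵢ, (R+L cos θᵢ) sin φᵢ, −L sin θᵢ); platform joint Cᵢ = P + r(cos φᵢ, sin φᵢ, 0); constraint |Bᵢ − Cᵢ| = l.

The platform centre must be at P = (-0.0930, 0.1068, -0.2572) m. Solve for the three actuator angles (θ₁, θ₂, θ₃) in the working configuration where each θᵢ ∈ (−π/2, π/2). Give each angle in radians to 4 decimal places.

φ1=0.0° → target in arm frame (-0.0930, 0.1068)
  A cos θ + B sin θ = C:  0.2430·cos θ + -0.2572·sin θ = -0.1855
  γ=atan2(-0.2572,0.2430)=-0.8138;  ψ=arccos(-0.5243)=2.1227;  θ1=γ+ψ≈1.3089
arm 2 (φ=120.0°): x'=0.1390, y'=0.0271
  e−x'=0.0110;  (l²−L²−(e−x')²−y'²−z²)/2L = -0.0115
  θ2 = atan2(B,A) + arccos(C/0.2574) = 0.0876
rotate P by −φ3: (-0.0460, -0.1339, -0.2572)
  A=0.1960, B=-0.2572, C=(l²−L²−A²−y'²−z²)/(2L)=-0.1503
  √(A²+B²)=0.3234;  θ3 = -0.9196+2.0541 ≈ 1.1344

θ₁ = 1.3089, θ₂ = 0.0876, θ₃ = 1.1344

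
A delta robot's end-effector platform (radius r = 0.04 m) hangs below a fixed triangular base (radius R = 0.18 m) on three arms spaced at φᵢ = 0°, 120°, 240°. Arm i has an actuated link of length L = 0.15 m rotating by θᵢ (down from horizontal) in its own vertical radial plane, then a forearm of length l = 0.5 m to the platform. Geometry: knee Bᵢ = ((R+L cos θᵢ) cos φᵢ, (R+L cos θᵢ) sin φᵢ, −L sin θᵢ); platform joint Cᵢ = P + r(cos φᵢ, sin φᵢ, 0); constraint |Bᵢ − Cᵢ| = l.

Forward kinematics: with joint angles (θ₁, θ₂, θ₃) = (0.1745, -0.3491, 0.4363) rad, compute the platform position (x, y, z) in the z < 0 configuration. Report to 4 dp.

(-0.0157, 0.0991, -0.4109)

S1 = (0.2877·cos0.0°, 0.2877·sin0.0°, -0.0260) = (0.2877, 0.0000, -0.0260)
φ2=120.0°: virtual centre (-0.1405, 0.2433, 0.0513), radius l
arm 3 at φ=240.0°: ρ3 = 0.2759;  S3 = (-0.1380, -0.2390, -0.0634)
eliminate P² terms by subtracting sphere 1 from 2 and 3
plane₁₂: -0.8564x+0.4866y+0.1547z = -0.0019
det = 0.8236;  x = 0.0030+0.0456z,  y = 0.0015+-0.2376z
sphere 1 gives Az²+Bz+C=0 with A=1.0585, B=0.0254, C=-0.1683;  B²−4AC=0.7132;  roots -0.4109, 0.3869;  negative root z = -0.4109
x = -0.0157, y = 0.0991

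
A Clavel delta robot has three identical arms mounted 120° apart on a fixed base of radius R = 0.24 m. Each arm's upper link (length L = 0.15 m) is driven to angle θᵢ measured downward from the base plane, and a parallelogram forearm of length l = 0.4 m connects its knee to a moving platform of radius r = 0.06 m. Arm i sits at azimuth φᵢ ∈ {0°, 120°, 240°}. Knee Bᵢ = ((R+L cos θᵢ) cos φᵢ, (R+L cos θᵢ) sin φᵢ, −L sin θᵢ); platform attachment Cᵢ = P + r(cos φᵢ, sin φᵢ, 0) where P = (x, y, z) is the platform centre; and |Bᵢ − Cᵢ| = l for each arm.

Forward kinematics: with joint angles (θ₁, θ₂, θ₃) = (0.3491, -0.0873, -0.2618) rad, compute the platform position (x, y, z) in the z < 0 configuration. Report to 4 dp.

φ1=0.0°: virtual centre (0.3210, 0.0000, -0.0513), radius l
O2 = (0.3294·cos120.0°, 0.3294·sin120.0°, 0.0131) = (-0.1647, 0.2853, 0.0131)
arm 3 at φ=240.0°: ρ3 = 0.3249;  O3 = (-0.1624, -0.2814, 0.0388)
subtract pairs → two planes through P
[-0.9713 0.5706 0.1288]·P = 0.0031;  [-0.9668 -0.5627 0.1803]·P = 0.0014
Cramer: x(z) = -0.0023+0.1596z;  y(z) = 0.0014+0.0461z
sphere 1 gives Az²+Bz+C=0 with A=1.0276, B=-0.0005, C=-0.0529;  B²−4AC=0.2173;  roots -0.2266, 0.2271;  negative root z = -0.2266
x = -0.0385, y = -0.0090

(-0.0385, -0.0090, -0.2266)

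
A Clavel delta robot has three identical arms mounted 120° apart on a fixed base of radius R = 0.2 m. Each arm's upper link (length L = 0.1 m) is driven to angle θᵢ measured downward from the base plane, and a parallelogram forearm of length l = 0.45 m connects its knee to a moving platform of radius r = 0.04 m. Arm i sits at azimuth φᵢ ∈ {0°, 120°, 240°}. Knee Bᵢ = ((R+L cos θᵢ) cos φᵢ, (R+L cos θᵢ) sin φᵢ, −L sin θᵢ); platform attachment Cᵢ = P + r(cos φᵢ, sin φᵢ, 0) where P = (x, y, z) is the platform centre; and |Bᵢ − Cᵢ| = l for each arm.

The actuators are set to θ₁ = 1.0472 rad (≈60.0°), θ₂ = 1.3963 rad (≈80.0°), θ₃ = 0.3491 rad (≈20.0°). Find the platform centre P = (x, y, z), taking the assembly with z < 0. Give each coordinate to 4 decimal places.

O1 = (0.2100·cos0.0°, 0.2100·sin0.0°, -0.0866) = (0.2100, 0.0000, -0.0866)
O2 = (0.1774·cos120.0°, 0.1774·sin120.0°, -0.0985) = (-0.0887, 0.1536, -0.0985)
φ3=240.0°: virtual centre (-0.1270, -0.2199, -0.0342), radius l
subtract pairs → two planes through P
[-0.5974 0.3072 -0.0238]·P = -0.0104;  [-0.6740 -0.4399 0.1048]·P = 0.0141
Cramer: x(z) = 0.0006+0.0463z;  y(z) = -0.0329+0.1673z
quadratic in z: (1.0301)z²+(0.1428)z+(-0.1501)=0, √Δ=0.7992 → z ∈ {-0.4572, 0.3186}; z = -0.4572 (taking z<0)
x = -0.0206, y = -0.1094

(-0.0206, -0.1094, -0.4572)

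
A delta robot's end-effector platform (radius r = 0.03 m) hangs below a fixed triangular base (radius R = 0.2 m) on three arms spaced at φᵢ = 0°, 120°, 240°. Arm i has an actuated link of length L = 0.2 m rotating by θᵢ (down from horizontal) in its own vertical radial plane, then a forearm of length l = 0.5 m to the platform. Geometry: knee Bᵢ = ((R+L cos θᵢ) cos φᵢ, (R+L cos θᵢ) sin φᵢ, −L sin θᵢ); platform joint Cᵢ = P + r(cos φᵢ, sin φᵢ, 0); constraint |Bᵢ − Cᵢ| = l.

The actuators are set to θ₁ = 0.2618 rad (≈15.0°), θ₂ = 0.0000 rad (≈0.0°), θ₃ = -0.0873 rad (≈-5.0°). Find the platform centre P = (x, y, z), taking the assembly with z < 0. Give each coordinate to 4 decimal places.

(-0.0403, -0.0093, -0.3469)

arm 1 at φ=0.0°: (R−r)+L cos θ1 = 0.3632;  O1 = (0.3632, 0.0000, -0.0518)
O2 = (0.3700·cos120.0°, 0.3700·sin120.0°, 0.0000) = (-0.1850, 0.3204, 0.0000)
φ3=240.0°: virtual centre (-0.1846, -0.3198, 0.0174), radius l
eliminate P² terms by subtracting sphere 1 from 2 and 3
linear system: -1.0964x+0.6409y = 0.0023−0.1035z; -1.0956x+-0.6395y = 0.0021−0.1384z
Cramer: x(z) = -0.0020+0.1104z;  y(z) = 0.0002+0.0273z
sphere 1 gives Az²+Bz+C=0 with A=1.0129, B=0.0229, C=-0.1140;  B²−4AC=0.4623;  roots -0.3469, 0.3243;  negative root z = -0.3469
x = -0.0403, y = -0.0093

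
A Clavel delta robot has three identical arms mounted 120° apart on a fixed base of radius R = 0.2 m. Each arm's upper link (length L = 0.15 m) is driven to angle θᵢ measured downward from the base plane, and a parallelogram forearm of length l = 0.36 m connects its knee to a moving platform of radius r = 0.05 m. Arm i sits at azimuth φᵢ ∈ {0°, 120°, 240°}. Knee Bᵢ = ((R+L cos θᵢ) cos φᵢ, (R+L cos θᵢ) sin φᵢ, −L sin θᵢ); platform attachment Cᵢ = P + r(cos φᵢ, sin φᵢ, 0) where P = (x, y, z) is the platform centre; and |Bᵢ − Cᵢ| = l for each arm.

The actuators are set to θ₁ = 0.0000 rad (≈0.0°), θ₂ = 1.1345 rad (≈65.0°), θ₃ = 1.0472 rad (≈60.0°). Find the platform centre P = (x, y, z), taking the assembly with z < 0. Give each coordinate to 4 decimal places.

(0.1332, -0.0117, -0.3188)

arm 1 at φ=0.0°: ρ1 = 0.3000;  centre 1 = (0.3000, 0.0000, 0.0000)
φ2=120.0°: virtual centre (-0.1067, 0.1848, -0.1359), radius l
centre 3 = (0.2250·cos240.0°, 0.2250·sin240.0°, -0.1299) = (-0.1125, -0.1949, -0.1299)
eliminate P² terms by subtracting sphere 1 from 2 and 3
linear system: -0.8134x+0.3696y = -0.0260−-0.2719z; -0.8250x+-0.3897y = -0.0225−-0.2598z
Cramer: x(z) = 0.0297-0.3248z;  y(z) = -0.0050+0.0209z
sphere 1 gives Az²+Bz+C=0 with A=1.1059, B=0.1754, C=-0.0565;  B²−4AC=0.2806;  roots -0.3188, 0.1602;  negative root z = -0.3188
x = 0.1332, y = -0.0117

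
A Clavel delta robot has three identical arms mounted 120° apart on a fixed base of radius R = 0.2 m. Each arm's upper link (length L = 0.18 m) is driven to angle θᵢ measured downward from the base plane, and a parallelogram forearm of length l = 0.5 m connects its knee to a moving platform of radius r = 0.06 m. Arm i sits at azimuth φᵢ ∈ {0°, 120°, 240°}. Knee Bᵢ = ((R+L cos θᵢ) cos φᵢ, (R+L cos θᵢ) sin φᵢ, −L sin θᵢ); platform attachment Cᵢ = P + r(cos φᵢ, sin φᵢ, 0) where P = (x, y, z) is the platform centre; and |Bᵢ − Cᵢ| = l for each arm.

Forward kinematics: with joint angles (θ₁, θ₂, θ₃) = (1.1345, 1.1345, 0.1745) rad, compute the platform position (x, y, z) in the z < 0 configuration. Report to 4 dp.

S1 = (0.2161·cos0.0°, 0.2161·sin0.0°, -0.1631) = (0.2161, 0.0000, -0.1631)
S2 = (0.2161·cos120.0°, 0.2161·sin120.0°, -0.1631) = (-0.1080, 0.1871, -0.1631)
S3 = (0.3173·cos240.0°, 0.3173·sin240.0°, -0.0313) = (-0.1586, -0.2748, -0.0313)
eliminate P² terms by subtracting sphere 1 from 2 and 3
linear system: -0.6482x+0.3742y = 0.0000−0.0000z; -0.7494x+-0.5495y = 0.0283−0.2638z
det = 0.6366;  x = -0.0167+0.1551z,  y = -0.0289+0.2686z
sphere 1 gives Az²+Bz+C=0 with A=1.0962, B=0.2386, C=-0.1684;  B²−4AC=0.7953;  roots -0.5156, 0.2979;  negative root z = -0.5156
x = -0.0966, y = -0.1673

(-0.0966, -0.1673, -0.5156)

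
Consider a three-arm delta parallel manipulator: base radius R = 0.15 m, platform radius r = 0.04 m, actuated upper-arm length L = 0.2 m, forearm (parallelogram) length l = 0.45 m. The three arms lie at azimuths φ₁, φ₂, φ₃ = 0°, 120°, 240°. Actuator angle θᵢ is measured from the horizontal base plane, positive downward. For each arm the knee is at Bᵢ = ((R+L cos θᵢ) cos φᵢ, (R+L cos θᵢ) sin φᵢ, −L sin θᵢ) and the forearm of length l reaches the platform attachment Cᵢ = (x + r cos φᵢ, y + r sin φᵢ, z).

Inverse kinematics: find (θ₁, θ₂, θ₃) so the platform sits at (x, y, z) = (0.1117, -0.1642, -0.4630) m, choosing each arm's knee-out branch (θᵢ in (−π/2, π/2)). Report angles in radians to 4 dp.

φ1=0.0° → target in arm frame (0.1117, -0.1642)
  A=-0.0017, B=-0.4630, C=(l²−L²−A²−y'²−z²)/(2L)=-0.1971
  √(A²+B²)=0.4630;  θ1 = -1.5745+2.0105 ≈ 0.4360
rotate P by −φ2: (-0.1981, -0.0146, -0.4630)
  A cos θ + B sin θ = C:  0.3081·cos θ + -0.4630·sin θ = -0.3674
  θ2 = atan2(B,A) + arccos(C/0.5561) = 1.3089
arm 3 (φ=240.0°): x'=0.0864, y'=0.1788
  A cos θ + B sin θ = C:  0.0236·cos θ + -0.4630·sin θ = -0.2110
  θ3 = atan2(B,A) + arccos(C/0.4636) = 0.5236

θ₁ = 0.4360, θ₂ = 1.3089, θ₃ = 0.5236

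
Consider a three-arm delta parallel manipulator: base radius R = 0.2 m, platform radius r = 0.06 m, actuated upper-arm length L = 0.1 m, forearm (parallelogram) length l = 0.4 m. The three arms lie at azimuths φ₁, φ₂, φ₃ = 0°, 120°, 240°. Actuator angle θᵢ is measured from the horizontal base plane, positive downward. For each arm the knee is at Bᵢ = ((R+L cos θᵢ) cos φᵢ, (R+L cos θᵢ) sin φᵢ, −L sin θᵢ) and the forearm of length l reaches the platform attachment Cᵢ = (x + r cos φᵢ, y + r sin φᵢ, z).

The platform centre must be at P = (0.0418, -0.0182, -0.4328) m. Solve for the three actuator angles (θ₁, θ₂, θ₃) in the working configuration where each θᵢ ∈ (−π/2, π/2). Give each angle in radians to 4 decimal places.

arm 1 (φ=0.0°): x'=0.0418, y'=-0.0182
  e−x'=0.0982;  (l²−L²−(e−x')²−y'²−z²)/2L = -0.2365
  γ=atan2(-0.4328,0.0982)=-1.3477;  ψ=arccos(-0.5328)=2.1327;  θ1=γ+ψ≈0.7850
rotate P by −φ2: (-0.0367, -0.0271, -0.4328)
  e−x'=0.1767;  (l²−L²−(e−x')²−y'²−z²)/2L = -0.3463
  θ2 = atan2(B,A) + arccos(C/0.4675) = 1.2218
φ3=240.0° → target in arm frame (-0.0051, 0.0453)
  e−x'=0.1451;  (l²−L²−(e−x')²−y'²−z²)/2L = -0.3022
  γ=atan2(-0.4328,0.1451)=-1.2472;  ψ=arccos(-0.6619)=2.2942;  θ3=γ+ψ≈1.0470

θ₁ = 0.7850, θ₂ = 1.2218, θ₃ = 1.0470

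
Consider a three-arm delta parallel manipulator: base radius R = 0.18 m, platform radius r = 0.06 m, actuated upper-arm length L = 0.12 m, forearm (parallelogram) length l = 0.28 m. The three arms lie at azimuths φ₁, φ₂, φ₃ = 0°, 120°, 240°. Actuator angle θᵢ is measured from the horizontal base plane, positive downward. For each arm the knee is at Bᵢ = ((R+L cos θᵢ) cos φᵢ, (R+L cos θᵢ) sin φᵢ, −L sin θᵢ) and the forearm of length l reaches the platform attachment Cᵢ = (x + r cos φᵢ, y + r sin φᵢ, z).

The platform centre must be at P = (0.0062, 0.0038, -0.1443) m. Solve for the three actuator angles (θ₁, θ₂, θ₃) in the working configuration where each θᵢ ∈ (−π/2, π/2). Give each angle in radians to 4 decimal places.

θ₁ = -0.0868, θ₂ = -0.0005, θ₃ = 0.0875

φ1=0.0° → target in arm frame (0.0062, 0.0038)
  A cos θ + B sin θ = C:  0.1138·cos θ + -0.1443·sin θ = 0.1259
  γ=atan2(-0.1443,0.1138)=-0.9030;  ψ=arccos(0.6850)=0.8162;  θ1=γ+ψ≈-0.0868
rotate P by −φ2: (0.0002, -0.0073, -0.1443)
  A=0.1198, B=-0.1443, C=(l²−L²−A²−y'²−z²)/(2L)=0.1199
  θ2 = atan2(B,A) + arccos(C/0.1876) = -0.0005
rotate P by −φ3: (-0.0064, 0.0035, -0.1443)
  e−x'=0.1264;  (l²−L²−(e−x')²−y'²−z²)/2L = 0.1133
  θ3 = atan2(B,A) + arccos(C/0.1918) = 0.0875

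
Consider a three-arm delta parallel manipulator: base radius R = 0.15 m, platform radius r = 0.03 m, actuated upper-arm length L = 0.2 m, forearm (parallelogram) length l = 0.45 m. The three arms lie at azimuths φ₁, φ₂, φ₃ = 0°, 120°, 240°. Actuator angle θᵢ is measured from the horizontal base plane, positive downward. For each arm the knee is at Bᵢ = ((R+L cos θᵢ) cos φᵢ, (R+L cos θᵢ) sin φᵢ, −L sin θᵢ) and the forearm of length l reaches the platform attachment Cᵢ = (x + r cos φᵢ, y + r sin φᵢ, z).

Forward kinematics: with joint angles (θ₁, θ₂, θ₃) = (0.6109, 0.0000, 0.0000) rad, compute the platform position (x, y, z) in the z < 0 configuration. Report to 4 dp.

O1 = (0.2838·cos0.0°, 0.2838·sin0.0°, -0.1147) = (0.2838, 0.0000, -0.1147)
arm 2 at φ=120.0°: (R−r)+L cos θ2 = 0.3200;  O2 = (-0.1600, 0.2771, 0.0000)
O3 = (0.3200·cos240.0°, 0.3200·sin240.0°, 0.0000) = (-0.1600, -0.2771, 0.0000)
eliminate P² terms by subtracting sphere 1 from 2 and 3
linear system: -0.8877x+0.5543y = 0.0087−0.2294z; -0.8877x+-0.5543y = 0.0087−0.2294z
det = 0.9840;  x = -0.0098+0.2585z,  y = 0.0000+0.0000z
quadratic in z: (1.0668)z²+(0.0777)z+(-0.1031)=0, √Δ=0.6679 → z ∈ {-0.3494, 0.2767}; z = -0.3494 (taking z<0)
x = -0.1001, y = 0.0000

(-0.1001, 0.0000, -0.3494)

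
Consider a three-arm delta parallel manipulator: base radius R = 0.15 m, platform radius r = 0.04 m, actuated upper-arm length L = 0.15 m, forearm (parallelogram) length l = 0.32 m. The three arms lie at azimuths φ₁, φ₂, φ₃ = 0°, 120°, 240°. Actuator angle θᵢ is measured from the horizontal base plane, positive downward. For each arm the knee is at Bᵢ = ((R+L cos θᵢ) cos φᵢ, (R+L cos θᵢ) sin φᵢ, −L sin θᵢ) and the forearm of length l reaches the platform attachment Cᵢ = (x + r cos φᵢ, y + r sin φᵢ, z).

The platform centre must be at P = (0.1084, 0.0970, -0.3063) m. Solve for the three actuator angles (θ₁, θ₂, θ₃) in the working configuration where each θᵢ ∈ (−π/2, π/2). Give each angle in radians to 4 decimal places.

θ₁ = 0.2619, θ₂ = 0.6980, θ₃ = 1.3965

φ1=0.0° → target in arm frame (0.1084, 0.0970)
  A cos θ + B sin θ = C:  0.0016·cos θ + -0.3063·sin θ = -0.0778
  √(A²+B²)=0.3063;  θ1 = -1.5656+1.8275 ≈ 0.2619
rotate P by −φ2: (0.0298, -0.1424, -0.3063)
  A=0.0802, B=-0.3063, C=(l²−L²−A²−y'²−z²)/(2L)=-0.1354
  θ2 = atan2(B,A) + arccos(C/0.3166) = 0.6980
arm 3 (φ=240.0°): x'=-0.1382, y'=0.0454
  A cos θ + B sin θ = C:  0.2482·cos θ + -0.3063·sin θ = -0.2586
  √(A²+B²)=0.3942;  θ3 = -0.8898+2.2863 ≈ 1.3965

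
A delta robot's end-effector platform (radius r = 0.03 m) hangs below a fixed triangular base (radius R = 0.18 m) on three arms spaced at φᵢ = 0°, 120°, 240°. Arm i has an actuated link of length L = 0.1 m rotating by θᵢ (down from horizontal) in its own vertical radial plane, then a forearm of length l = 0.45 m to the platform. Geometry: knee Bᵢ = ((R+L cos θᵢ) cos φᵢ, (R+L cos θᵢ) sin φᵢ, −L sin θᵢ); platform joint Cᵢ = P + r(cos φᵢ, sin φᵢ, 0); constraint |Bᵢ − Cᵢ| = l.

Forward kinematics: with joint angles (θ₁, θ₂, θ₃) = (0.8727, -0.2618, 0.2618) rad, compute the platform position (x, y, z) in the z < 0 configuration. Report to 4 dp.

(-0.1033, 0.0475, -0.3919)

S1 = (0.2143·cos0.0°, 0.2143·sin0.0°, -0.0766) = (0.2143, 0.0000, -0.0766)
φ2=120.0°: virtual centre (-0.1233, 0.2136, 0.0259), radius l
S3 = (0.2466·cos240.0°, 0.2466·sin240.0°, -0.0259) = (-0.1233, -0.2136, -0.0259)
subtract pairs → two planes through P
plane₁₂: -0.6751x+0.4271y+0.2050z = 0.0097
det = 0.5767;  x = -0.0144+0.2269z,  y = 0.0000+-0.1212z
sphere 1 gives Az²+Bz+C=0 with A=1.0662, B=0.0494, C=-0.1444;  B²−4AC=0.6181;  roots -0.3919, 0.3455;  negative root z = -0.3919
x = -0.1033, y = 0.0475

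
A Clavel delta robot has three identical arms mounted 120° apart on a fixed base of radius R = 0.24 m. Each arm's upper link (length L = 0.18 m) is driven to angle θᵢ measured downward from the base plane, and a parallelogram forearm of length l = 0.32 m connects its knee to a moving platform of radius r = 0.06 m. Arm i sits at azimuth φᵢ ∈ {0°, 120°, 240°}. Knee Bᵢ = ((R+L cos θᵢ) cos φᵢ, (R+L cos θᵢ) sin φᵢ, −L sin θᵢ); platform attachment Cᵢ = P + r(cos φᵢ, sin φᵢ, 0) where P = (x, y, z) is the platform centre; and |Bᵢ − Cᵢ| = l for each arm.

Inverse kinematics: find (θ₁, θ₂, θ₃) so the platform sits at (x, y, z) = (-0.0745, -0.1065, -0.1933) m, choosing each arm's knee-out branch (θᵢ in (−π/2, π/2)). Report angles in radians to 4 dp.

arm 1 (φ=0.0°): x'=-0.0745, y'=-0.1065
  A cos θ + B sin θ = C:  0.2545·cos θ + -0.1933·sin θ = -0.1208
  γ=atan2(-0.1933,0.2545)=-0.6496;  ψ=arccos(-0.3779)=1.9583;  θ1=γ+ψ≈1.3087
φ2=120.0° → target in arm frame (-0.0550, 0.1178)
  A cos θ + B sin θ = C:  0.2350·cos θ + -0.1933·sin θ = -0.1013
  √(A²+B²)=0.3043;  θ2 = -0.6884+1.9100 ≈ 1.2217
rotate P by −φ3: (0.1295, -0.0113, -0.1933)
  e−x'=0.0505;  (l²−L²−(e−x')²−y'²−z²)/2L = 0.0832
  γ=atan2(-0.1933,0.0505)=-1.3152;  ψ=arccos(0.4165)=1.1412;  θ3=γ+ψ≈-0.1740

θ₁ = 1.3087, θ₂ = 1.2217, θ₃ = -0.1740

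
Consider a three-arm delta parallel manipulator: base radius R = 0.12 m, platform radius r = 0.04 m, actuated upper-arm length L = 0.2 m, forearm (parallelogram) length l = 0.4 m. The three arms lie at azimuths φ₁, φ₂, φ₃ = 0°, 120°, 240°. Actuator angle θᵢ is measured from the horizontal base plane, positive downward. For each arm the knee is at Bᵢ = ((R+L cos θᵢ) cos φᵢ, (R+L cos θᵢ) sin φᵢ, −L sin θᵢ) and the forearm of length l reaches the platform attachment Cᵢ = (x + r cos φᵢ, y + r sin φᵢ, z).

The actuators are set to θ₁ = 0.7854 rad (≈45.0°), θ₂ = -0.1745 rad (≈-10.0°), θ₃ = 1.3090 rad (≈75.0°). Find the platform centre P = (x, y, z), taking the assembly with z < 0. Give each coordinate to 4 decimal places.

φ1=0.0°: virtual centre (0.2214, 0.0000, -0.1414), radius l
arm 2 at φ=120.0°: e+L cos θ2 = 0.2770;  S2 = (-0.1385, 0.2399, 0.0347)
S3 = (0.1318·cos240.0°, 0.1318·sin240.0°, -0.1932) = (-0.0659, -0.1141, -0.1932)
|S₂|²−|S₁|² = 0.0089;  |S₃|²−|S₁|² = -0.0143
linear system: -0.7198x+0.4797y = 0.0089−0.3523z; -0.5746x+-0.2282y = -0.0143−-0.1035z
Cramer: x(z) = 0.0110+0.0699z;  y(z) = 0.0351-0.6295z
sphere 1 gives Az²+Bz+C=0 with A=1.4012, B=0.2093, C=-0.0945;  B²−4AC=0.5735;  roots -0.3449, 0.1956;  negative root z = -0.3449
x = -0.0131, y = 0.2522

(-0.0131, 0.2522, -0.3449)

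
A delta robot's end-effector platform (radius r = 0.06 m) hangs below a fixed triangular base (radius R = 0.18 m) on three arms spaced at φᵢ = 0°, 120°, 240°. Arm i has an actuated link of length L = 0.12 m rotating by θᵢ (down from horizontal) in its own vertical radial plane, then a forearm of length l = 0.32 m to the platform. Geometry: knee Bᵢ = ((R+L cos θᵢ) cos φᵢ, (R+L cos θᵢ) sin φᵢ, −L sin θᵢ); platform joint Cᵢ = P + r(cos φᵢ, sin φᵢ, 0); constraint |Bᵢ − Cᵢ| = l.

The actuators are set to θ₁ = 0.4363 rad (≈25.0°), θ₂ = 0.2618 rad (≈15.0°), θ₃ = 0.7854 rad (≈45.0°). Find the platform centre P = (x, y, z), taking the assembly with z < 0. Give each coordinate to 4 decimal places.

(0.0109, 0.0496, -0.2798)

φ1=0.0°: virtual centre (0.2288, 0.0000, -0.0507), radius l
arm 2 at φ=120.0°: (R−r)+L cos θ2 = 0.2359;  centre 2 = (-0.1180, 0.2043, -0.0311)
φ3=240.0°: virtual centre (-0.1024, -0.1774, -0.0849), radius l
eliminate P² terms by subtracting sphere 1 from 2 and 3
linear system: -0.6934x+0.4086y = 0.0017−0.0393z; -0.6624x+-0.3548y = -0.0057−-0.0683z
det = 0.5167;  x = 0.0034+-0.0270z,  y = 0.0099+-0.1420z
sphere 1 gives Az²+Bz+C=0 with A=1.0209, B=0.1108, C=-0.0489;  B²−4AC=0.2121;  roots -0.2798, 0.1713;  negative root z = -0.2798
x = 0.0109, y = 0.0496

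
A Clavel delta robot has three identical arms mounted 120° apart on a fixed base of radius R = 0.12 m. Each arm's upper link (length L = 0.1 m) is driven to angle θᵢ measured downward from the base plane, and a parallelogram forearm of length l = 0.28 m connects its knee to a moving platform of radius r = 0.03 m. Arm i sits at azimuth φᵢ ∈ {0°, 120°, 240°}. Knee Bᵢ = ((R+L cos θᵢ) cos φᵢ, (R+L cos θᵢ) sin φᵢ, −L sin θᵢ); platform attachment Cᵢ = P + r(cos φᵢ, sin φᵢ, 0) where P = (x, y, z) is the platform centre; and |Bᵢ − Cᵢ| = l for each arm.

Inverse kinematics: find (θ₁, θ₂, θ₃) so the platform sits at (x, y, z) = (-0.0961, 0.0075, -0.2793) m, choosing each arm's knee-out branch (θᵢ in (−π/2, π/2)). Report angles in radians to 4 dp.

φ1=0.0° → target in arm frame (-0.0961, 0.0075)
  A=0.1861, B=-0.2793, C=(l²−L²−A²−y'²−z²)/(2L)=-0.2215
  √(A²+B²)=0.3356;  θ1 = -0.9830+2.2915 ≈ 1.3085
arm 2 (φ=120.0°): x'=0.0545, y'=0.0795
  e−x'=0.0355;  (l²−L²−(e−x')²−y'²−z²)/2L = -0.0859
  θ2 = atan2(B,A) + arccos(C/0.2815) = 0.4364
rotate P by −φ3: (0.0416, -0.0870, -0.2793)
  e−x'=0.0484;  (l²−L²−(e−x')²−y'²−z²)/2L = -0.0976
  γ=atan2(-0.2793,0.0484)=-1.3991;  ψ=arccos(-0.3443)=1.9223;  θ3=γ+ψ≈0.5232

θ₁ = 1.3085, θ₂ = 0.4364, θ₃ = 0.5232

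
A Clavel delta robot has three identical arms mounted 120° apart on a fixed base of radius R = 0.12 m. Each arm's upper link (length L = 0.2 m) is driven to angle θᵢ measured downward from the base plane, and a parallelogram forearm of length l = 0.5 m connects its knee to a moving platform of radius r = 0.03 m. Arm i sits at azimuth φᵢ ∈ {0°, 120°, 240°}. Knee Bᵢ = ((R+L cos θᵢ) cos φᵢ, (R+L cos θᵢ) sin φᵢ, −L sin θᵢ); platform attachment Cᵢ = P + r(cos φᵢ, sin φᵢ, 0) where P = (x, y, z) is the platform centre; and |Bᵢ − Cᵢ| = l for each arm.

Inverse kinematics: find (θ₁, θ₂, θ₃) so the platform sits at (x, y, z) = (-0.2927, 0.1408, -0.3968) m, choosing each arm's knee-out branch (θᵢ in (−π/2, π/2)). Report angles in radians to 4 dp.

arm 1 (φ=0.0°): x'=-0.2927, y'=0.1408
  A=0.3827, B=-0.3968, C=(l²−L²−A²−y'²−z²)/(2L)=-0.2843
  γ=atan2(-0.3968,0.3827)=-0.8035;  ψ=arccos(-0.5158)=2.1127;  θ1=γ+ψ≈1.3092
φ2=120.0° → target in arm frame (0.2683, 0.1831)
  A=-0.1783, B=-0.3968, C=(l²−L²−A²−y'²−z²)/(2L)=-0.0319
  γ=atan2(-0.3968,-0.1783)=-1.9931;  ψ=arccos(-0.0733)=1.6442;  θ2=γ+ψ≈-0.3489
φ3=240.0° → target in arm frame (0.0244, -0.3239)
  e−x'=0.0656;  (l²−L²−(e−x')²−y'²−z²)/2L = -0.1416
  √(A²+B²)=0.4022;  θ3 = -1.4070+1.9307 ≈ 0.5237

θ₁ = 1.3092, θ₂ = -0.3489, θ₃ = 0.5237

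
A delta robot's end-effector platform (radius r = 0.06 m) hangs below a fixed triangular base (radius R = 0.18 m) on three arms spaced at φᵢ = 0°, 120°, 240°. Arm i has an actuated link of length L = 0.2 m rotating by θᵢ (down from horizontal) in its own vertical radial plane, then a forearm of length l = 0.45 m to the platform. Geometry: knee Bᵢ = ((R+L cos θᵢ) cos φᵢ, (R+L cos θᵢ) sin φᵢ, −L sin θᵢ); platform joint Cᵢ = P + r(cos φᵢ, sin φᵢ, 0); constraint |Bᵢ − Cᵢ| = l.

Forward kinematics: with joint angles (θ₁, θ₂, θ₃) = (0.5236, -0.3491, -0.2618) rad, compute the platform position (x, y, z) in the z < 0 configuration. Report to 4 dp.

centre 1 = (0.2932·cos0.0°, 0.2932·sin0.0°, -0.1000) = (0.2932, 0.0000, -0.1000)
arm 2 at φ=120.0°: (R−r)+L cos θ2 = 0.3079;  centre 2 = (-0.1540, 0.2667, 0.0684)
φ3=240.0°: virtual centre (-0.1566, -0.2712, 0.0518), radius l
|centre ₂|²−|centre ₁|² = 0.0035;  |centre ₃|²−|centre ₁|² = 0.0048
plane₁₂: -0.8943x+0.5334y+0.3368z = 0.0035
Cramer: x(z) = -0.0046+0.3571z;  y(z) = -0.0011-0.0327z
into |P−centre ₁|² = l²: 1.1286z² + -0.0127z + -0.1038 = 0;  Δ = 0.4687;  z = -0.2977 or 0.3089 → z<0 root = -0.2977
x = -0.1110, y = 0.0086

(-0.1110, 0.0086, -0.2977)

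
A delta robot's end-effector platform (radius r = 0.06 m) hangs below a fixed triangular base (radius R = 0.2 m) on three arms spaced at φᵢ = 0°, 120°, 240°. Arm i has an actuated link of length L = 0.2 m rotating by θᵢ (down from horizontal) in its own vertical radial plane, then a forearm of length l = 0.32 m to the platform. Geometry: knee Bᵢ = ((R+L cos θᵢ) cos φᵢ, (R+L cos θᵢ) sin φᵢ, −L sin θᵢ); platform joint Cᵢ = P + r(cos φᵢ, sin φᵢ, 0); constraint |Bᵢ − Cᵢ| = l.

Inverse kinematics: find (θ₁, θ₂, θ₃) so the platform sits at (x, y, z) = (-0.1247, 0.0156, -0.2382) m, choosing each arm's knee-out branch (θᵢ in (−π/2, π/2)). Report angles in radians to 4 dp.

θ₁ = 1.3091, θ₂ = 0.3492, θ₃ = 0.5236

arm 1 (φ=0.0°): x'=-0.1247, y'=0.0156
  A=0.2647, B=-0.2382, C=(l²−L²−A²−y'²−z²)/(2L)=-0.1616
  γ=atan2(-0.2382,0.2647)=-0.7328;  ψ=arccos(-0.4539)=2.0419;  θ1=γ+ψ≈1.3091
arm 2 (φ=120.0°): x'=0.0759, y'=0.1002
  e−x'=0.0641;  (l²−L²−(e−x')²−y'²−z²)/2L = -0.0212
  θ2 = atan2(B,A) + arccos(C/0.2467) = 0.3492
rotate P by −φ3: (0.0488, -0.1158, -0.2382)
  e−x'=0.0912;  (l²−L²−(e−x')²−y'²−z²)/2L = -0.0401
  θ3 = atan2(B,A) + arccos(C/0.2550) = 0.5236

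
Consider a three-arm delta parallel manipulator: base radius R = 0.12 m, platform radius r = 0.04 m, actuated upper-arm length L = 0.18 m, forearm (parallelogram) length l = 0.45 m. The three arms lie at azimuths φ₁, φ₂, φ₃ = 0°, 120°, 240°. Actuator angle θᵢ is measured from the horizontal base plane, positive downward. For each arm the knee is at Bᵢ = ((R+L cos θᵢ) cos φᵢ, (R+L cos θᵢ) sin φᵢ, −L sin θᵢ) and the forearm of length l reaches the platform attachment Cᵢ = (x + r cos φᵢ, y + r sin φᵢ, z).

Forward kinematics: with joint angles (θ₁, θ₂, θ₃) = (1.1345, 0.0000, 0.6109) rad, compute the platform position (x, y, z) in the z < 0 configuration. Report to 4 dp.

φ1=0.0°: virtual centre (0.1561, 0.0000, -0.1631), radius l
φ2=120.0°: virtual centre (-0.1300, 0.2252, 0.0000), radius l
φ3=240.0°: virtual centre (-0.1137, -0.1970, -0.1032), radius l
|O₂|²−|O₁|² = 0.0166;  |O₃|²−|O₁|² = 0.0114
plane₁₂: -0.5721x+0.4503y+0.3263z = 0.0166
det = 0.4684;  x = -0.0250+0.3896z,  y = 0.0052+-0.2296z
quadratic in z: (1.2045)z²+(0.1828)z+(-0.1431)=0, √Δ=0.8502 → z ∈ {-0.4288, 0.2770}; z = -0.4288 (taking z<0)
x = -0.1920, y = 0.1036

(-0.1920, 0.1036, -0.4288)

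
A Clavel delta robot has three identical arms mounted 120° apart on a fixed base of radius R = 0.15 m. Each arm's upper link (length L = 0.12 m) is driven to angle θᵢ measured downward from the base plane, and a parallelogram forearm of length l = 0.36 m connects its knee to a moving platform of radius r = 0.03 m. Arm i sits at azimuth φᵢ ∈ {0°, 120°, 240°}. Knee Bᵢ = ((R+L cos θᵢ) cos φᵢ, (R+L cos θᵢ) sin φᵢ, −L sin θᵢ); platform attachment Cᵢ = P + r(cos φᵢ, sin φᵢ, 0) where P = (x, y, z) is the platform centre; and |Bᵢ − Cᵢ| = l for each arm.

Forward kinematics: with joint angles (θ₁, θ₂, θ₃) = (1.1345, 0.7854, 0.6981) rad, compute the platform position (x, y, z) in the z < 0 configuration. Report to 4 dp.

(-0.0556, -0.0101, -0.3886)

centre 1 = (0.1707·cos0.0°, 0.1707·sin0.0°, -0.1088) = (0.1707, 0.0000, -0.1088)
φ2=120.0°: virtual centre (-0.1024, 0.1774, -0.0849), radius l
centre 3 = (0.2119·cos240.0°, 0.2119·sin240.0°, -0.0771) = (-0.1060, -0.1835, -0.0771)
eliminate P² terms by subtracting sphere 1 from 2 and 3
linear system: -0.5463x+0.3548y = 0.0082−0.0478z; -0.5533x+-0.3671y = 0.0099−0.0633z
Cramer: x(z) = -0.0164+0.1008z;  y(z) = -0.0022+0.0204z
quadratic in z: (1.0106)z²+(0.1797)z+(-0.0827)=0, √Δ=0.6056 → z ∈ {-0.3886, 0.2107}; z = -0.3886 (taking z<0)
x = -0.0556, y = -0.0101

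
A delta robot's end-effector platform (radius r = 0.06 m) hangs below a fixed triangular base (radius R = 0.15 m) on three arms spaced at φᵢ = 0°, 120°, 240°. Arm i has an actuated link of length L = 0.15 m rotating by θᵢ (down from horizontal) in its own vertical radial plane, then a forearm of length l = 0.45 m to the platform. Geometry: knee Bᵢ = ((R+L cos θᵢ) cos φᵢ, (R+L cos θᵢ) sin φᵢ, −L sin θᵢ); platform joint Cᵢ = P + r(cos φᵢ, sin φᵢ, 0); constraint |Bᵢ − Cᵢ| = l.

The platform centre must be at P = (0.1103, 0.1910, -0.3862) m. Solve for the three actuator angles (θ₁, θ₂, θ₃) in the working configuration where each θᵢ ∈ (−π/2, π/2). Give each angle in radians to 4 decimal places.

rotate P by −φ1: (0.1103, 0.1910, -0.3862)
  e−x'=-0.0203;  (l²−L²−(e−x')²−y'²−z²)/2L = -0.0201
  √(A²+B²)=0.3867;  θ1 = -1.6233+1.6229 ≈ -0.0004
φ2=120.0° → target in arm frame (0.1103, -0.1910)
  e−x'=-0.0203;  (l²−L²−(e−x')²−y'²−z²)/2L = -0.0202
  θ2 = atan2(B,A) + arccos(C/0.3867) = -0.0002
φ3=240.0° → target in arm frame (-0.2206, 0.0000)
  e−x'=0.3106;  (l²−L²−(e−x')²−y'²−z²)/2L = -0.2187
  √(A²+B²)=0.4956;  θ3 = -0.8935+2.0278 ≈ 1.1342

θ₁ = -0.0004, θ₂ = -0.0002, θ₃ = 1.1342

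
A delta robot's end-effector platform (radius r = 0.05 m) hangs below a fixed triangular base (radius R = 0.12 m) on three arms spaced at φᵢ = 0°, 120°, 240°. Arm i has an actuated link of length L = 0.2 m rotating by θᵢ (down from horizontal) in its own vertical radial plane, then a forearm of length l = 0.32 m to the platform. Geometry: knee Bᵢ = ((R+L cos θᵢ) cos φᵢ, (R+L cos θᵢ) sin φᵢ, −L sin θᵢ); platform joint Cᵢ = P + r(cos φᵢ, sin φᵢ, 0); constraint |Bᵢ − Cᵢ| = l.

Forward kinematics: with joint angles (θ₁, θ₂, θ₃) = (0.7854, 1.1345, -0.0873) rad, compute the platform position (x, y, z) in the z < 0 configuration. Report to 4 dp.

φ1=0.0°: virtual centre (0.2114, 0.0000, -0.1414), radius l
φ2=120.0°: virtual centre (-0.0773, 0.1338, -0.1813), radius l
φ3=240.0°: virtual centre (-0.1346, -0.2332, 0.0174), radius l
eliminate P² terms by subtracting sphere 1 from 2 and 3
plane₁₂: -0.5774x+0.2676y+-0.0797z = -0.0080
Cramer: x(z) = 0.0034+0.1053z;  y(z) = -0.0224+0.5250z
sphere 1 gives Az²+Bz+C=0 with A=1.2867, B=0.2155, C=-0.0386;  B²−4AC=0.2452;  roots -0.2762, 0.1087;  negative root z = -0.2762
x = -0.0257, y = -0.1674

(-0.0257, -0.1674, -0.2762)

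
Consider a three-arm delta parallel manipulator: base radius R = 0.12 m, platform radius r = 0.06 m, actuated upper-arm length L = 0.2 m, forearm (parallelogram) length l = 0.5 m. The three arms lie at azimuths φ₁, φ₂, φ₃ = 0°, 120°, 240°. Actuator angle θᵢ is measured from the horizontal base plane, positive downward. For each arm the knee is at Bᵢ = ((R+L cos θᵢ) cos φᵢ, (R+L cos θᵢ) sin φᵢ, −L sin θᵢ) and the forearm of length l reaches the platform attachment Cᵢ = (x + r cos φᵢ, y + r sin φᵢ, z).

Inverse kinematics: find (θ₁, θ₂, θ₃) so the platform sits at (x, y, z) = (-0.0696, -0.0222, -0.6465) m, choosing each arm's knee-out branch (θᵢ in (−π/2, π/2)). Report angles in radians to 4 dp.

θ₁ = 1.2216, θ₂ = 1.0469, θ₃ = 0.9596

φ1=0.0° → target in arm frame (-0.0696, -0.0222)
  e−x'=0.1296;  (l²−L²−(e−x')²−y'²−z²)/2L = -0.5631
  √(A²+B²)=0.6594;  θ1 = -1.3730+2.5945 ≈ 1.2216
rotate P by −φ2: (0.0156, 0.0714, -0.6465)
  A=0.0444, B=-0.6465, C=(l²−L²−A²−y'²−z²)/(2L)=-0.5376
  γ=atan2(-0.6465,0.0444)=-1.5022;  ψ=arccos(-0.8296)=2.5491;  θ2=γ+ψ≈1.0469
φ3=240.0° → target in arm frame (0.0540, -0.0492)
  e−x'=0.0060;  (l²−L²−(e−x')²−y'²−z²)/2L = -0.5260
  θ3 = atan2(B,A) + arccos(C/0.6465) = 0.9596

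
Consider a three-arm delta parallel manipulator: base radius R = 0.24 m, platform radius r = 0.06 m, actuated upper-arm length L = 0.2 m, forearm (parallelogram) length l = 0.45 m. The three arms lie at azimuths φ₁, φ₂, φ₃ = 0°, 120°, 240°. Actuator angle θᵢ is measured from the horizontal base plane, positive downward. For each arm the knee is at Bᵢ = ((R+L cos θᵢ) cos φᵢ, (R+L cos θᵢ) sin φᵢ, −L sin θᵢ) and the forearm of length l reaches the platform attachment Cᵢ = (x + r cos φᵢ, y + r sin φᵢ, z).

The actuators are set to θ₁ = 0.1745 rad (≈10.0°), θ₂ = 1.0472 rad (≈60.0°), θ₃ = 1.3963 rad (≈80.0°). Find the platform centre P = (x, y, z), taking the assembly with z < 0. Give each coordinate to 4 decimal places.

O1 = (0.3770·cos0.0°, 0.3770·sin0.0°, -0.0347) = (0.3770, 0.0000, -0.0347)
O2 = (0.2800·cos120.0°, 0.2800·sin120.0°, -0.1732) = (-0.1400, 0.2425, -0.1732)
φ3=240.0°: virtual centre (-0.1074, -0.1860, -0.1970), radius l
subtract pairs → two planes through P
plane₁₂: -1.0339x+0.4850y+-0.2770z = -0.0349
det = 0.8543;  x = 0.0484+-0.3048z,  y = 0.0311+-0.0787z
quadratic in z: (1.0991)z²+(0.2649)z+(-0.0923)=0, √Δ=0.6900 → z ∈ {-0.4344, 0.1934}; z = -0.4344 (taking z<0)
x = 0.1807, y = 0.0653

(0.1807, 0.0653, -0.4344)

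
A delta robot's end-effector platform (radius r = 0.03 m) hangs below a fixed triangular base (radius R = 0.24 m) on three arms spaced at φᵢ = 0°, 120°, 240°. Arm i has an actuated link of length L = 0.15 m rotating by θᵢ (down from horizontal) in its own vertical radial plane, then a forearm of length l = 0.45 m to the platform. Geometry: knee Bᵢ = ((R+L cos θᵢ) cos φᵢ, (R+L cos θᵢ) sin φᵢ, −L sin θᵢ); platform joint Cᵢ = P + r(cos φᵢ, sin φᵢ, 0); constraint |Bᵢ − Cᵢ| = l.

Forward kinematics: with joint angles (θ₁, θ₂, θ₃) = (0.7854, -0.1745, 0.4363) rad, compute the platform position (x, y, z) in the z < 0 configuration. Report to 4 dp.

arm 1 at φ=0.0°: (R−r)+L cos θ1 = 0.3161;  centre 1 = (0.3161, 0.0000, -0.1061)
φ2=120.0°: virtual centre (-0.1789, 0.3098, 0.0260), radius l
arm 3 at φ=240.0°: (R−r)+L cos θ3 = 0.3459;  centre 3 = (-0.1730, -0.2996, -0.0634)
eliminate P² terms by subtracting sphere 1 from 2 and 3
plane₁₂: -0.9899x+0.6196y+0.2642z = 0.0175
Cramer: x(z) = -0.0152+0.1761z;  y(z) = 0.0039-0.1451z
sphere 1 gives Az²+Bz+C=0 with A=1.0521, B=0.0943, C=-0.0815;  B²−4AC=0.3518;  roots -0.3267, 0.2371;  negative root z = -0.3267
x = -0.0728, y = 0.0513

(-0.0728, 0.0513, -0.3267)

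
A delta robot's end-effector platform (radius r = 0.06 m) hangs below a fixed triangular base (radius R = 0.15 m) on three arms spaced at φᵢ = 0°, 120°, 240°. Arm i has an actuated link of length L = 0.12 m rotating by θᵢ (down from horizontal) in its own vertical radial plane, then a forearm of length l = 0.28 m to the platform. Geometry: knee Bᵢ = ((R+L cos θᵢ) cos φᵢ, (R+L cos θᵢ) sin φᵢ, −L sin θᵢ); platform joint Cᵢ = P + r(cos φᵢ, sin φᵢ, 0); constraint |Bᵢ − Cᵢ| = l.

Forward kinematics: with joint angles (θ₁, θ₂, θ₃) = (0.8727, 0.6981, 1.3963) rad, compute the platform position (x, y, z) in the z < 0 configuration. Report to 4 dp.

arm 1 at φ=0.0°: ρ1 = 0.1671;  S1 = (0.1671, 0.0000, -0.0919)
S2 = (0.1819·cos120.0°, 0.1819·sin120.0°, -0.0771) = (-0.0910, 0.1576, -0.0771)
arm 3 at φ=240.0°: ρ3 = 0.1108;  S3 = (-0.0554, -0.0960, -0.1182)
eliminate P² terms by subtracting sphere 1 from 2 and 3
plane₁₂: -0.5162x+0.3151y+0.0296z = 0.0027
det = 0.2393;  x = 0.0112+-0.0454z,  y = 0.0268+-0.1683z
sphere 1 gives Az²+Bz+C=0 with A=1.0304, B=0.1890, C=-0.0449;  B²−4AC=0.2208;  roots -0.3198, 0.1363;  negative root z = -0.3198
x = 0.0257, y = 0.0806

(0.0257, 0.0806, -0.3198)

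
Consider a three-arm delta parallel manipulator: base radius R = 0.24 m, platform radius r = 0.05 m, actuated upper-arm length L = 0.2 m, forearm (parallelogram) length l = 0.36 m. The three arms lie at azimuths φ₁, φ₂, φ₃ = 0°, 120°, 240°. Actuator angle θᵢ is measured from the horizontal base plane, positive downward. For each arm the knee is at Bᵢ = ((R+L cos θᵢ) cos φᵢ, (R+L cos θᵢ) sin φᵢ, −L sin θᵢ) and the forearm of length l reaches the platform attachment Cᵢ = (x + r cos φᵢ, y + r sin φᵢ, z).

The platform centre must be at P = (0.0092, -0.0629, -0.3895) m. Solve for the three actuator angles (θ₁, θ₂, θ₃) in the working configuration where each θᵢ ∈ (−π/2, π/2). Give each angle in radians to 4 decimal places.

θ₁ = 1.0471, θ₂ = 1.3090, θ₃ = 0.8725

rotate P by −φ1: (0.0092, -0.0629, -0.3895)
  A cos θ + B sin θ = C:  0.1808·cos θ + -0.3895·sin θ = -0.2469
  γ=atan2(-0.3895,0.1808)=-1.1362;  ψ=arccos(-0.5749)=2.1833;  θ1=γ+ψ≈1.0471
φ2=120.0° → target in arm frame (-0.0591, 0.0235)
  A cos θ + B sin θ = C:  0.2491·cos θ + -0.3895·sin θ = -0.3117
  γ=atan2(-0.3895,0.2491)=-1.0019;  ψ=arccos(-0.6743)=2.3108;  θ2=γ+ψ≈1.3090
arm 3 (φ=240.0°): x'=0.0499, y'=0.0394
  A=0.1401, B=-0.3895, C=(l²−L²−A²−y'²−z²)/(2L)=-0.2082
  γ=atan2(-0.3895,0.1401)=-1.2255;  ψ=arccos(-0.5031)=2.0980;  θ3=γ+ψ≈0.8725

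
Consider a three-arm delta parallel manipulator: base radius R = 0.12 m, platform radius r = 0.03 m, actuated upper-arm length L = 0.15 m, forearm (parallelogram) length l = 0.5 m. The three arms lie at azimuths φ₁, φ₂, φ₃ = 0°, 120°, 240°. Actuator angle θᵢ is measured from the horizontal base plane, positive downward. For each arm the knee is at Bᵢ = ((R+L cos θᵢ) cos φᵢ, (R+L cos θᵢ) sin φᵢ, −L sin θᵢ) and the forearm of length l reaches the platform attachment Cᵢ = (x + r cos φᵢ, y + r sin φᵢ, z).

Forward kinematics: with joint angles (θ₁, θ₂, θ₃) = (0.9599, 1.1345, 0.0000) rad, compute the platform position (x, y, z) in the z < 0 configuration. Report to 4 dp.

φ1=0.0°: virtual centre (0.1760, 0.0000, -0.1229), radius l
centre 2 = (0.1534·cos120.0°, 0.1534·sin120.0°, -0.1359) = (-0.0767, 0.1328, -0.1359)
centre 3 = (0.2400·cos240.0°, 0.2400·sin240.0°, 0.0000) = (-0.1200, -0.2078, 0.0000)
|centre ₂|²−|centre ₁|² = -0.0041;  |centre ₃|²−|centre ₁|² = 0.0115
linear system: -0.5055x+0.2657y = -0.0041−-0.0262z; -0.5921x+-0.4157y = 0.0115−0.2457z
det = 0.3674;  x = -0.0037+0.1481z,  y = -0.0224+0.3802z
into |P−centre ₁|² = l²: 1.1665z² + 0.1755z + -0.2021 = 0;  Δ = 0.9737;  z = -0.4982 or 0.3478 → z<0 root = -0.4982
x = -0.0775, y = -0.2118

(-0.0775, -0.2118, -0.4982)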